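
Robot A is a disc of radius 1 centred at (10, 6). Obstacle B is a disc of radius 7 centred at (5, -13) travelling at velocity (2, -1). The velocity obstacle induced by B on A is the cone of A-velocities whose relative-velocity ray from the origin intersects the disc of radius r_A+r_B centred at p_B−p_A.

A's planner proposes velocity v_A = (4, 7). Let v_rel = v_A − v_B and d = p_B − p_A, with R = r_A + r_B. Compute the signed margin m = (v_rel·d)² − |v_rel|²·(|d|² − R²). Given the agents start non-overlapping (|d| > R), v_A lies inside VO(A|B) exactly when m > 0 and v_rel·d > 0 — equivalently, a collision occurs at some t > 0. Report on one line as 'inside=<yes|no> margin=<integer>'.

d = (-5, -19),  |d|² = 386;  R = 1+7 = 8,  c = 386−8² = 322
v_rel = (2, 8),  |v_rel|² = 68;  v_rel·d = (2)·(-5) + (8)·(-19) = -162
68·t² + 324·t + 322 = 0  ⇒  m = (-162)² − 68·322 = 4348
m = 4348 > 0,  v_rel·d = -162 < 0  ⇒  outside

inside=no margin=4348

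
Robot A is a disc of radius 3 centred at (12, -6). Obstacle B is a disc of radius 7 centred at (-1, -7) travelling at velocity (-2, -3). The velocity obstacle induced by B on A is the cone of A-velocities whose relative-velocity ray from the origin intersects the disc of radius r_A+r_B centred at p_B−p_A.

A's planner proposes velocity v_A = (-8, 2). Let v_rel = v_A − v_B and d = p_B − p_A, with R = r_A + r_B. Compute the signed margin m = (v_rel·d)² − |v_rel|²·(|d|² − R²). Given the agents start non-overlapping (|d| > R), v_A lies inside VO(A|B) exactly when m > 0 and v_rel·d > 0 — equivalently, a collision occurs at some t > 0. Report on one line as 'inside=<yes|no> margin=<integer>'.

d = (-13, -1),  |d|² = 170;  R = 3+7 = 10,  c = 170−10² = 70
v_rel = (-6, 5),  |v_rel|² = 61;  v_rel·d = (-6)·(-13) + (5)·(-1) = 73
61·t² − 146·t + 70 = 0  ⇒  m = 73² − 61·70 = 1059
m = 1059 > 0,  v_rel·d = 73 > 0  ⇒  inside

inside=yes margin=1059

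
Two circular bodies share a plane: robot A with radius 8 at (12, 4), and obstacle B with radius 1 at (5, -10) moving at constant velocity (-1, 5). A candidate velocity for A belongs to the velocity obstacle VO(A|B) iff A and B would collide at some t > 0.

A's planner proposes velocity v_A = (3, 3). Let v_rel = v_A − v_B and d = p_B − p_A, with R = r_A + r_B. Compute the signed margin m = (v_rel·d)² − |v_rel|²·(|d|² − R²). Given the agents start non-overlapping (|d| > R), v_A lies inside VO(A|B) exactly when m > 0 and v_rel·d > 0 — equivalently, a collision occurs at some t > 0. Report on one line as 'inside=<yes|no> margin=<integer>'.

d = (-7, -14),  |d|² = 245;  R = 8+1 = 9,  c = 245−9² = 164
v_rel = (4, -2),  |v_rel|² = 20;  v_rel·d = (4)·(-7) + (-2)·(-14) = 0
20·t² − 0·t + 164 = 0  ⇒  m = 0² − 20·164 = -3280
m = -3280 < 0,  v_rel·d = 0 = 0  ⇒  outside

inside=no margin=-3280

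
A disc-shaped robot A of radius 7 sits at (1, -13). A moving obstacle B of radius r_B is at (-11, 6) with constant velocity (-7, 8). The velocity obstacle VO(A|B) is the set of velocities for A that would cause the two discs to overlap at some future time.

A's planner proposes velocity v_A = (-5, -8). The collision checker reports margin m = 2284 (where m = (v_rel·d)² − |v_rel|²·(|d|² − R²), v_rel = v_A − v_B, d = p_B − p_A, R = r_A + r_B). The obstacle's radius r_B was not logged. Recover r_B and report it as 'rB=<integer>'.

m = 2284
d = (-12, 19);  v_rel = (2, -16),  |v_rel|² = 260
v_rel×d = (2)·(19) − (-16)·(-12) = -154
since m = R²·260 − (-154)²:  R² = (23716 + 2284) / 260 = 100
R = √100 = 10  ⇒  r_B = 10 − 7 = 3

rB=3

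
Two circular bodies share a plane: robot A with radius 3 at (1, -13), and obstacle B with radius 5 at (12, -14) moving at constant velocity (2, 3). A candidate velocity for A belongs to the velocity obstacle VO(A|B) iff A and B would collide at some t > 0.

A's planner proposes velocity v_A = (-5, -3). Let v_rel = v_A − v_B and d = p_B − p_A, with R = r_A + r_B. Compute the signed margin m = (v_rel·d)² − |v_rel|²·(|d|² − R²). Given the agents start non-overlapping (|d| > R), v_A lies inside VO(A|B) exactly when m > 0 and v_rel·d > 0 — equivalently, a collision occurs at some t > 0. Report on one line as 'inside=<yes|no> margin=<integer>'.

d = (11, -1),  |d|² = 122;  R = 3+5 = 8,  c = 122−8² = 58
v_rel = (-7, -6),  |v_rel|² = 85;  v_rel·d = (-7)·(11) + (-6)·(-1) = -71
85·t² + 142·t + 58 = 0  ⇒  m = (-71)² − 85·58 = 111
m = 111 > 0,  v_rel·d = -71 < 0  ⇒  outside

inside=no margin=111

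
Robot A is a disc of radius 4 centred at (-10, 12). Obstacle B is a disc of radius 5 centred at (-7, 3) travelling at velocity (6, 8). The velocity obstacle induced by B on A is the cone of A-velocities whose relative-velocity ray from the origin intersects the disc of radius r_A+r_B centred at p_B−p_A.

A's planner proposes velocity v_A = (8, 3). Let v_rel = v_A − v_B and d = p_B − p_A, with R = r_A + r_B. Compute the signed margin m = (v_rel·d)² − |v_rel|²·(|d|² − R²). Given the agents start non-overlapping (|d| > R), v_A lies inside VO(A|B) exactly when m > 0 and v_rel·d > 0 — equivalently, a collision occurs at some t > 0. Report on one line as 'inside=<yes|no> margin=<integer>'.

d = (3, -9),  |d|² = 90;  R = 4+5 = 9,  c = 90−9² = 9
v_rel = (2, -5),  |v_rel|² = 29;  v_rel·d = (2)·(3) + (-5)·(-9) = 51
29·t² − 102·t + 9 = 0  ⇒  m = 51² − 29·9 = 2340
m = 2340 > 0,  v_rel·d = 51 > 0  ⇒  inside

inside=yes margin=2340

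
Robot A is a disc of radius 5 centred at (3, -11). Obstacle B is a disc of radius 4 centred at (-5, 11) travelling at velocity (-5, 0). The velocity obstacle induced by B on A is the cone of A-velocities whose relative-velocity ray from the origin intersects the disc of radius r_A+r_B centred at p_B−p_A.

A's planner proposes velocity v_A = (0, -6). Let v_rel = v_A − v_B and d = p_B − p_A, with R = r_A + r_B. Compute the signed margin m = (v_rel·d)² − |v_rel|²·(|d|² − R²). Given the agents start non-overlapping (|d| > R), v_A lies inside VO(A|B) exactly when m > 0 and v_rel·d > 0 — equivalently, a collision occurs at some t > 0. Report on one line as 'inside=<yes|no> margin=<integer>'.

d = (-8, 22),  |d|² = 548;  R = 5+4 = 9,  c = 548−9² = 467
v_rel = (5, -6),  |v_rel|² = 61;  v_rel·d = (5)·(-8) + (-6)·(22) = -172
61·t² + 344·t + 467 = 0  ⇒  m = (-172)² − 61·467 = 1097
m = 1097 > 0,  v_rel·d = -172 < 0  ⇒  outside

inside=no margin=1097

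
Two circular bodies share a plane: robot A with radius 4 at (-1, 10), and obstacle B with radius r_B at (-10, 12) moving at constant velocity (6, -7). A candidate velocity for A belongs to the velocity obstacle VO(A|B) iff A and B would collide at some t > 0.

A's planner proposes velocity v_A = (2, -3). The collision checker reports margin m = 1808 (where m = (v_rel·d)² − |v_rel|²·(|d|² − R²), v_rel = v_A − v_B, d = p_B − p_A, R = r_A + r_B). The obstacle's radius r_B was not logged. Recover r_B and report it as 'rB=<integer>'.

m = 1808
d = (-9, 2);  v_rel = (-4, 4),  |v_rel|² = 32
v_rel×d = (-4)·(2) − (4)·(-9) = 28
since m = R²·32 − 28²:  R² = (784 + 1808) / 32 = 81
R = √81 = 9  ⇒  r_B = 9 − 4 = 5

rB=5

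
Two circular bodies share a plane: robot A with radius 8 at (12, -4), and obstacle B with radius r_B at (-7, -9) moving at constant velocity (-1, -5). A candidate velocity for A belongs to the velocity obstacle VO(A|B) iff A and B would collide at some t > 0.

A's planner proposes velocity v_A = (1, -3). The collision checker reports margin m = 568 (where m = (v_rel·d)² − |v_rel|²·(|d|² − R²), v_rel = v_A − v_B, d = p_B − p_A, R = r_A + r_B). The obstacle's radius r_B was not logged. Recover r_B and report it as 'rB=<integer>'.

m = 568
d = (-19, -5);  v_rel = (2, 2),  |v_rel|² = 8
v_rel×d = (2)·(-5) − (2)·(-19) = 28
since m = R²·8 − 28²:  R² = (784 + 568) / 8 = 169
R = √169 = 13  ⇒  r_B = 13 − 8 = 5

rB=5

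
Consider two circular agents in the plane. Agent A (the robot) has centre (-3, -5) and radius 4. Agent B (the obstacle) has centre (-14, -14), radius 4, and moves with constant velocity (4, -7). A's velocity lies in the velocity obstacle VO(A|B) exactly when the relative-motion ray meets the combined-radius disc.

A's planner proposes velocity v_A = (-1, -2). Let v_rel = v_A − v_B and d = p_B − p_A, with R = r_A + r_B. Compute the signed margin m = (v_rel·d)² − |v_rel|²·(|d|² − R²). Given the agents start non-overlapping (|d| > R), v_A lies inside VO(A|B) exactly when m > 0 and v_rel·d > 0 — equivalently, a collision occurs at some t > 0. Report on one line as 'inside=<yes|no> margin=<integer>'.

d = (-11, -9),  |d|² = 202;  R = 4+4 = 8,  c = 202−8² = 138
v_rel = (-5, 5),  |v_rel|² = 50;  v_rel·d = (-5)·(-11) + (5)·(-9) = 10
50·t² − 20·t + 138 = 0  ⇒  m = 10² − 50·138 = -6800
m = -6800 < 0,  v_rel·d = 10 > 0  ⇒  outside

inside=no margin=-6800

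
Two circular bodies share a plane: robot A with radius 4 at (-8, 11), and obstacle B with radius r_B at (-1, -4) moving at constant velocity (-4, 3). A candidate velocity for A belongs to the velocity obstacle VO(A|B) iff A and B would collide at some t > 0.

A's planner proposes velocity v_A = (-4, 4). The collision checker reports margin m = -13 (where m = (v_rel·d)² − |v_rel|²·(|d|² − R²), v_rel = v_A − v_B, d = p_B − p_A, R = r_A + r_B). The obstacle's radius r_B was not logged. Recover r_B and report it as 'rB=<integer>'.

m = -13
d = (7, -15);  v_rel = (0, 1),  |v_rel|² = 1
v_rel×d = (0)·(-15) − (1)·(7) = -7
since m = R²·1 − (-7)²:  R² = (49 + -13) / 1 = 36
R = √36 = 6  ⇒  r_B = 6 − 4 = 2

rB=2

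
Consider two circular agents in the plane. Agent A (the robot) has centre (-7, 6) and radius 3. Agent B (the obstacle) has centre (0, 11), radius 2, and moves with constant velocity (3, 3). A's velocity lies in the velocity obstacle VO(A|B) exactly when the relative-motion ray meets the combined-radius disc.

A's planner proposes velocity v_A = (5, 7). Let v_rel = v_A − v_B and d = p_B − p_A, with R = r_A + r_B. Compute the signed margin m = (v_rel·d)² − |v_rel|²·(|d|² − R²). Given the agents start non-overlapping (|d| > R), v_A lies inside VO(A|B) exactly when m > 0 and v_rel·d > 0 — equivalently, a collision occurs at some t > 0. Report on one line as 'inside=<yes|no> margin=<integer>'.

d = (7, 5),  |d|² = 74;  R = 3+2 = 5,  c = 74−5² = 49
v_rel = (2, 4),  |v_rel|² = 20;  v_rel·d = (2)·(7) + (4)·(5) = 34
20·t² − 68·t + 49 = 0  ⇒  m = 34² − 20·49 = 176
m = 176 > 0,  v_rel·d = 34 > 0  ⇒  inside

inside=yes margin=176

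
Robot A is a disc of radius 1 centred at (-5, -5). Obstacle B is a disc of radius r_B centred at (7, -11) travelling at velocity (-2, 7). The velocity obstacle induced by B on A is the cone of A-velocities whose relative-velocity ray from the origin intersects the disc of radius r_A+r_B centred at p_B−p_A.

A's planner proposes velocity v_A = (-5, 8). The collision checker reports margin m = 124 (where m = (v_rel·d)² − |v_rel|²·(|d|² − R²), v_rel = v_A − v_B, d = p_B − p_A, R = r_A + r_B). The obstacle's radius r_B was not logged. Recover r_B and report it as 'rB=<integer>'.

m = 124
d = (12, -6);  v_rel = (-3, 1),  |v_rel|² = 10
v_rel×d = (-3)·(-6) − (1)·(12) = 6
since m = R²·10 − 6²:  R² = (36 + 124) / 10 = 16
R = √16 = 4  ⇒  r_B = 4 − 1 = 3

rB=3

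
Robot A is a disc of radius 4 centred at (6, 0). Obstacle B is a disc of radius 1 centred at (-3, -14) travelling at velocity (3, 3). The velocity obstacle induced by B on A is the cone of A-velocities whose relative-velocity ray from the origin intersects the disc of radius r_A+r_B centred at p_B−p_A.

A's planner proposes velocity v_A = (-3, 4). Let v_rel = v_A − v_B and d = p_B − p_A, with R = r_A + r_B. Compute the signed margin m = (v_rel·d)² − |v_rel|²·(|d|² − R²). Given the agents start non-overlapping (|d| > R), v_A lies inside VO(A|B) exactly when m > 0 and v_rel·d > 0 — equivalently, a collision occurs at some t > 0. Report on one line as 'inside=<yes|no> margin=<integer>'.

d = (-9, -14),  |d|² = 277;  R = 4+1 = 5,  c = 277−5² = 252
v_rel = (-6, 1),  |v_rel|² = 37;  v_rel·d = (-6)·(-9) + (1)·(-14) = 40
37·t² − 80·t + 252 = 0  ⇒  m = 40² − 37·252 = -7724
m = -7724 < 0,  v_rel·d = 40 > 0  ⇒  outside

inside=no margin=-7724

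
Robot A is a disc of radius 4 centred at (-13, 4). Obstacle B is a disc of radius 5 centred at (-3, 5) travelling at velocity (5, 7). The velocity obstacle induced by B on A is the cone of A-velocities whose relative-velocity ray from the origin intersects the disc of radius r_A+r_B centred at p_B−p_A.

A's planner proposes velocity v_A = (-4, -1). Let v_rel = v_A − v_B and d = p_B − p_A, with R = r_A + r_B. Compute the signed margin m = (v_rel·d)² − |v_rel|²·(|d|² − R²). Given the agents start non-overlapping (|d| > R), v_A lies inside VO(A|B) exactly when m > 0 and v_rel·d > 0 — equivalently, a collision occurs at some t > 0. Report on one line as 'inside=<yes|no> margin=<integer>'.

d = (10, 1),  |d|² = 101;  R = 4+5 = 9,  c = 101−9² = 20
v_rel = (-9, -8),  |v_rel|² = 145;  v_rel·d = (-9)·(10) + (-8)·(1) = -98
145·t² + 196·t + 20 = 0  ⇒  m = (-98)² − 145·20 = 6704
m = 6704 > 0,  v_rel·d = -98 < 0  ⇒  outside

inside=no margin=6704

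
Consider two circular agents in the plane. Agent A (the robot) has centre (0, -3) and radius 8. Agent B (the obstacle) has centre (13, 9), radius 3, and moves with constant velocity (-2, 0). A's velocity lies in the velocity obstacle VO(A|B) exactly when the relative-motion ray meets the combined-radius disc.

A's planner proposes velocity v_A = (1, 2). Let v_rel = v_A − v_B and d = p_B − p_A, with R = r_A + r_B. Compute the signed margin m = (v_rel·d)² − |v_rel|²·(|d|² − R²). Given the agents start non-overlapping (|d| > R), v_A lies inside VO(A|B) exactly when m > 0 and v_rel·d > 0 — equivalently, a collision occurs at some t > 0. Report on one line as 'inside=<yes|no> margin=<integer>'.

d = (13, 12),  |d|² = 313;  R = 8+3 = 11,  c = 313−11² = 192
v_rel = (3, 2),  |v_rel|² = 13;  v_rel·d = (3)·(13) + (2)·(12) = 63
13·t² − 126·t + 192 = 0  ⇒  m = 63² − 13·192 = 1473
m = 1473 > 0,  v_rel·d = 63 > 0  ⇒  inside

inside=yes margin=1473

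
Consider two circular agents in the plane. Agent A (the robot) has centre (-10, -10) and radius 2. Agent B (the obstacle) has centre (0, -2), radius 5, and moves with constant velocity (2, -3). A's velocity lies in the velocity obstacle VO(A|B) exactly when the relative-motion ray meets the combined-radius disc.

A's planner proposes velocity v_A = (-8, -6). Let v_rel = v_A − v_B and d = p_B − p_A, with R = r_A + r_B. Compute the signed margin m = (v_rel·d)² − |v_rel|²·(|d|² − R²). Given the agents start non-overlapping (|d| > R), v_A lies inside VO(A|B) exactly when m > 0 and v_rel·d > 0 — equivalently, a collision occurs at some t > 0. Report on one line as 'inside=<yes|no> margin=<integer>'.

d = (10, 8),  |d|² = 164;  R = 2+5 = 7,  c = 164−7² = 115
v_rel = (-10, -3),  |v_rel|² = 109;  v_rel·d = (-10)·(10) + (-3)·(8) = -124
109·t² + 248·t + 115 = 0  ⇒  m = (-124)² − 109·115 = 2841
m = 2841 > 0,  v_rel·d = -124 < 0  ⇒  outside

inside=no margin=2841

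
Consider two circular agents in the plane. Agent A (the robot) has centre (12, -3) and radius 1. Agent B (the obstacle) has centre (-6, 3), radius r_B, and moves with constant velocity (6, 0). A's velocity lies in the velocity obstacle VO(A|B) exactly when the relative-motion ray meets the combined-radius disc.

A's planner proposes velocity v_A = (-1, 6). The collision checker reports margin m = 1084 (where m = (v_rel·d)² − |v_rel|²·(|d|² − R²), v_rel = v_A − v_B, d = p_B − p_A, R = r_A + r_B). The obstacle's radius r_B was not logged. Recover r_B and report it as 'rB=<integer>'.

m = 1084
d = (-18, 6);  v_rel = (-7, 6),  |v_rel|² = 85
v_rel×d = (-7)·(6) − (6)·(-18) = 66
since m = R²·85 − 66²:  R² = (4356 + 1084) / 85 = 64
R = √64 = 8  ⇒  r_B = 8 − 1 = 7

rB=7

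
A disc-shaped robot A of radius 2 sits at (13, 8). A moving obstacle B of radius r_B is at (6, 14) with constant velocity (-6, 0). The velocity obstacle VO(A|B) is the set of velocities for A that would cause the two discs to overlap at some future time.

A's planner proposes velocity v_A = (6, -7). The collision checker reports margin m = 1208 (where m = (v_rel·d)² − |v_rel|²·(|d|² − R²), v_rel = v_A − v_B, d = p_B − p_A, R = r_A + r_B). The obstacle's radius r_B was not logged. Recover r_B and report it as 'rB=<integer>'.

m = 1208
d = (-7, 6);  v_rel = (12, -7),  |v_rel|² = 193
v_rel×d = (12)·(6) − (-7)·(-7) = 23
since m = R²·193 − 23²:  R² = (529 + 1208) / 193 = 9
R = √9 = 3  ⇒  r_B = 3 − 2 = 1

rB=1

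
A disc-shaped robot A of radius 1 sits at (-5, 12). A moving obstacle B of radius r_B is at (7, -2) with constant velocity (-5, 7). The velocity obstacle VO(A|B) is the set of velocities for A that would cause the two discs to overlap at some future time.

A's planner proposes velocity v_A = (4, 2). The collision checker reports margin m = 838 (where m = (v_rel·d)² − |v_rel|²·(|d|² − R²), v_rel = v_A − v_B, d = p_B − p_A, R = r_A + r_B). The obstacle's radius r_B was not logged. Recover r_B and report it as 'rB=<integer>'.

m = 838
d = (12, -14);  v_rel = (9, -5),  |v_rel|² = 106
v_rel×d = (9)·(-14) − (-5)·(12) = -66
since m = R²·106 − (-66)²:  R² = (4356 + 838) / 106 = 49
R = √49 = 7  ⇒  r_B = 7 − 1 = 6

rB=6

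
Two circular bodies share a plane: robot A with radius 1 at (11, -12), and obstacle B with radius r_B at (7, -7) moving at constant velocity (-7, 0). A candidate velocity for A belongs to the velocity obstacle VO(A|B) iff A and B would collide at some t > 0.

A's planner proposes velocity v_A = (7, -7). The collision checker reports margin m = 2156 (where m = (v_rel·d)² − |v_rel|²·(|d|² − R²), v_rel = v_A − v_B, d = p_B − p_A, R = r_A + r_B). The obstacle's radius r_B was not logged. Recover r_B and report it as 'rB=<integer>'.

m = 2156
d = (-4, 5);  v_rel = (14, -7),  |v_rel|² = 245
v_rel×d = (14)·(5) − (-7)·(-4) = 42
since m = R²·245 − 42²:  R² = (1764 + 2156) / 245 = 16
R = √16 = 4  ⇒  r_B = 4 − 1 = 3

rB=3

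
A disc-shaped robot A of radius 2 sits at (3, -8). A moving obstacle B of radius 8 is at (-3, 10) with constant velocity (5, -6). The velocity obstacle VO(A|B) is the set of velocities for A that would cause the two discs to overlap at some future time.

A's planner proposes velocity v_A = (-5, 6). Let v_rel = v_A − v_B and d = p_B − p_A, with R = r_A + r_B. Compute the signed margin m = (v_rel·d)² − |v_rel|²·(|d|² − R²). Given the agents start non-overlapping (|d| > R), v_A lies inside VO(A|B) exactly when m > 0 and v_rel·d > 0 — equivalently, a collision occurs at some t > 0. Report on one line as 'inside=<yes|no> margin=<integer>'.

d = (-6, 18),  |d|² = 360;  R = 2+8 = 10,  c = 360−10² = 260
v_rel = (-10, 12),  |v_rel|² = 244;  v_rel·d = (-10)·(-6) + (12)·(18) = 276
244·t² − 552·t + 260 = 0  ⇒  m = 276² − 244·260 = 12736
m = 12736 > 0,  v_rel·d = 276 > 0  ⇒  inside

inside=yes margin=12736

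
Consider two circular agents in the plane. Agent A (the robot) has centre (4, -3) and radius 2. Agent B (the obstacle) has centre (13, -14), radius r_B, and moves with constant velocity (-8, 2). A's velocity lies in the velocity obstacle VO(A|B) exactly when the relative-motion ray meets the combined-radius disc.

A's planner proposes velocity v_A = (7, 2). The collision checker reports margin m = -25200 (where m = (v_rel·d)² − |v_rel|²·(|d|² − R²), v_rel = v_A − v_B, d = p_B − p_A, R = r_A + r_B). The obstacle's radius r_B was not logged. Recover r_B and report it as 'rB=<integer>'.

m = -25200
d = (9, -11);  v_rel = (15, 0),  |v_rel|² = 225
v_rel×d = (15)·(-11) − (0)·(9) = -165
since m = R²·225 − (-165)²:  R² = (27225 + -25200) / 225 = 9
R = √9 = 3  ⇒  r_B = 3 − 2 = 1

rB=1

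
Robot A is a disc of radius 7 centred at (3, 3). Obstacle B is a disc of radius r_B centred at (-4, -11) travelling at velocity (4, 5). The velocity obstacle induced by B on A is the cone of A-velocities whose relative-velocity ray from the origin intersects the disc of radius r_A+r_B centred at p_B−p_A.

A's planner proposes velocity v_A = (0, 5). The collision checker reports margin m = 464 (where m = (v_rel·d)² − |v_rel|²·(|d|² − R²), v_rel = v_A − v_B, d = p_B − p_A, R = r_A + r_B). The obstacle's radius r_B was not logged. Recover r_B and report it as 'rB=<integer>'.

m = 464
d = (-7, -14);  v_rel = (-4, 0),  |v_rel|² = 16
v_rel×d = (-4)·(-14) − (0)·(-7) = 56
since m = R²·16 − 56²:  R² = (3136 + 464) / 16 = 225
R = √225 = 15  ⇒  r_B = 15 − 7 = 8

rB=8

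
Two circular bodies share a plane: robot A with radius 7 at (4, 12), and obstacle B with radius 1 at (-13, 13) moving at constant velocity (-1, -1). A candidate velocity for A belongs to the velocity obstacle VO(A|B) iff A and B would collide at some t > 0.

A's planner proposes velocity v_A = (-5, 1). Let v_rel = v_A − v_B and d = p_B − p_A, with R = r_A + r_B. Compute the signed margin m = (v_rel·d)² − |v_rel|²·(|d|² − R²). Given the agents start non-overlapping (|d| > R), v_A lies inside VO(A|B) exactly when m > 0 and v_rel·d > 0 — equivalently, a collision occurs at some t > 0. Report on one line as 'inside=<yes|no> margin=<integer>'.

d = (-17, 1),  |d|² = 290;  R = 7+1 = 8,  c = 290−8² = 226
v_rel = (-4, 2),  |v_rel|² = 20;  v_rel·d = (-4)·(-17) + (2)·(1) = 70
20·t² − 140·t + 226 = 0  ⇒  m = 70² − 20·226 = 380
m = 380 > 0,  v_rel·d = 70 > 0  ⇒  inside

inside=yes margin=380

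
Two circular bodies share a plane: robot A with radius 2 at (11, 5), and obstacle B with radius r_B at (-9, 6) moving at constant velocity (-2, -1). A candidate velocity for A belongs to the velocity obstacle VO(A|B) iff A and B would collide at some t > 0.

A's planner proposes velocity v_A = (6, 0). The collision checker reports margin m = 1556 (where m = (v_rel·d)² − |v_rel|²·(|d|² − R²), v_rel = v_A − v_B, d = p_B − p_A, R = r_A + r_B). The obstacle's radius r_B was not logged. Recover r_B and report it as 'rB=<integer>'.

m = 1556
d = (-20, 1);  v_rel = (8, 1),  |v_rel|² = 65
v_rel×d = (8)·(1) − (1)·(-20) = 28
since m = R²·65 − 28²:  R² = (784 + 1556) / 65 = 36
R = √36 = 6  ⇒  r_B = 6 − 2 = 4

rB=4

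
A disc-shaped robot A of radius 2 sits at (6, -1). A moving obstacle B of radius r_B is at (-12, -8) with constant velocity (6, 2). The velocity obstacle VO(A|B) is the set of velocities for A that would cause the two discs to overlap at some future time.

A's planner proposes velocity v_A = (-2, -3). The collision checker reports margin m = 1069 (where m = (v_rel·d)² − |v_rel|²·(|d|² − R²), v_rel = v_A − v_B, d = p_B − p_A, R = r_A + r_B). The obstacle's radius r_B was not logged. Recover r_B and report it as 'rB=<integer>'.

m = 1069
d = (-18, -7);  v_rel = (-8, -5),  |v_rel|² = 89
v_rel×d = (-8)·(-7) − (-5)·(-18) = -34
since m = R²·89 − (-34)²:  R² = (1156 + 1069) / 89 = 25
R = √25 = 5  ⇒  r_B = 5 − 2 = 3

rB=3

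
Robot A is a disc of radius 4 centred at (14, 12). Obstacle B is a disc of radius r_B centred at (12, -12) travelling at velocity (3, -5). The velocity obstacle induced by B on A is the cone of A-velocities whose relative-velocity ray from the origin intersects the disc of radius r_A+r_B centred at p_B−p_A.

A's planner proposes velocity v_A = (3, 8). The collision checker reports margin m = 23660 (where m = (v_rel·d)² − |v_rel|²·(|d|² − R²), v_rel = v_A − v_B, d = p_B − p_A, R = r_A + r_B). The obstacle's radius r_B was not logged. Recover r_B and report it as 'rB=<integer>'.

m = 23660
d = (-2, -24);  v_rel = (0, 13),  |v_rel|² = 169
v_rel×d = (0)·(-24) − (13)·(-2) = 26
since m = R²·169 − 26²:  R² = (676 + 23660) / 169 = 144
R = √144 = 12  ⇒  r_B = 12 − 4 = 8

rB=8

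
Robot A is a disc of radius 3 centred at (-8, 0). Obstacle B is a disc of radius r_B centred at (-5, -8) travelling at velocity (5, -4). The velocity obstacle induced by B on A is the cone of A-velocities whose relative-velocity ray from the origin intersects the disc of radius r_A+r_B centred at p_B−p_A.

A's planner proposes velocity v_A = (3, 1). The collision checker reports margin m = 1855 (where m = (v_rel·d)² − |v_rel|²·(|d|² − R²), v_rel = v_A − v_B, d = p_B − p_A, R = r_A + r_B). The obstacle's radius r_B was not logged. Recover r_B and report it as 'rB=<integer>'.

m = 1855
d = (3, -8);  v_rel = (-2, 5),  |v_rel|² = 29
v_rel×d = (-2)·(-8) − (5)·(3) = 1
since m = R²·29 − 1²:  R² = (1 + 1855) / 29 = 64
R = √64 = 8  ⇒  r_B = 8 − 3 = 5

rB=5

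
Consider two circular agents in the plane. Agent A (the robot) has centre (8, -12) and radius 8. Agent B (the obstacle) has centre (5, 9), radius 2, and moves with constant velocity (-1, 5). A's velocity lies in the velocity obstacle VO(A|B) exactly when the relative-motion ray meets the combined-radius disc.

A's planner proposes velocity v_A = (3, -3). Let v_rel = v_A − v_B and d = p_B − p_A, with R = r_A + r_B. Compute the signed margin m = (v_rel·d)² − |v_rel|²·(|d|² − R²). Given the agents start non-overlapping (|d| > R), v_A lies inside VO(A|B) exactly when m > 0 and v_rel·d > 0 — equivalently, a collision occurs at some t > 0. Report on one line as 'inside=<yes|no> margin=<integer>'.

d = (-3, 21),  |d|² = 450;  R = 8+2 = 10,  c = 450−10² = 350
v_rel = (4, -8),  |v_rel|² = 80;  v_rel·d = (4)·(-3) + (-8)·(21) = -180
80·t² + 360·t + 350 = 0  ⇒  m = (-180)² − 80·350 = 4400
m = 4400 > 0,  v_rel·d = -180 < 0  ⇒  outside

inside=no margin=4400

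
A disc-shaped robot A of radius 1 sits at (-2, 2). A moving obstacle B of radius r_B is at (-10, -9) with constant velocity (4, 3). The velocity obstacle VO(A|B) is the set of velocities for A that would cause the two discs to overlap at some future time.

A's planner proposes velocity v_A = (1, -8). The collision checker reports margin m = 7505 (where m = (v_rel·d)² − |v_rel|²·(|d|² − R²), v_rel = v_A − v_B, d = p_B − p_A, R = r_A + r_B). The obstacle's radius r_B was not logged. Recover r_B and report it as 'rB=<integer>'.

m = 7505
d = (-8, -11);  v_rel = (-3, -11),  |v_rel|² = 130
v_rel×d = (-3)·(-11) − (-11)·(-8) = -55
since m = R²·130 − (-55)²:  R² = (3025 + 7505) / 130 = 81
R = √81 = 9  ⇒  r_B = 9 − 1 = 8

rB=8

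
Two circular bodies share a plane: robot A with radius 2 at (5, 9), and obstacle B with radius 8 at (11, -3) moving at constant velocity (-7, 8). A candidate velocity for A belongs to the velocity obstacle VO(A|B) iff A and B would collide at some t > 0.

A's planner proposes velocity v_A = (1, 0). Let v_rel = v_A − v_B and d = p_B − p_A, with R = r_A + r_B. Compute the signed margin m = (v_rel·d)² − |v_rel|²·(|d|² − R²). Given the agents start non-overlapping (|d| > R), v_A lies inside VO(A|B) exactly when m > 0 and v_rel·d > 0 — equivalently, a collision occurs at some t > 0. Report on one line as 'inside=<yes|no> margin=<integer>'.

d = (6, -12),  |d|² = 180;  R = 2+8 = 10,  c = 180−10² = 80
v_rel = (8, -8),  |v_rel|² = 128;  v_rel·d = (8)·(6) + (-8)·(-12) = 144
128·t² − 288·t + 80 = 0  ⇒  m = 144² − 128·80 = 10496
m = 10496 > 0,  v_rel·d = 144 > 0  ⇒  inside

inside=yes margin=10496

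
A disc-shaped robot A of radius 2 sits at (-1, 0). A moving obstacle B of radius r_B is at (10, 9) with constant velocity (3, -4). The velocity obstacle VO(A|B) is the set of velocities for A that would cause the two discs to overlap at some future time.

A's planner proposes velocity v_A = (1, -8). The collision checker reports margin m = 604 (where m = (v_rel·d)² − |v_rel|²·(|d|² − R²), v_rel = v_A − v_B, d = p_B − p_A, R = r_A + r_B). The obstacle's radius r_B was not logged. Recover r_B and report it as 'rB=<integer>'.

m = 604
d = (11, 9);  v_rel = (-2, -4),  |v_rel|² = 20
v_rel×d = (-2)·(9) − (-4)·(11) = 26
since m = R²·20 − 26²:  R² = (676 + 604) / 20 = 64
R = √64 = 8  ⇒  r_B = 8 − 2 = 6

rB=6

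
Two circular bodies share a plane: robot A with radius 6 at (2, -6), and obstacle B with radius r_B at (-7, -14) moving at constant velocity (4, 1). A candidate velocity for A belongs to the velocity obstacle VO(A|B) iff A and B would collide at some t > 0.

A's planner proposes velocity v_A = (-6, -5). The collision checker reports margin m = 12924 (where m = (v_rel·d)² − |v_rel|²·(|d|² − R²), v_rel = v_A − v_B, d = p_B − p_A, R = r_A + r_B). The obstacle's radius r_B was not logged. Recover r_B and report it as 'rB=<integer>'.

m = 12924
d = (-9, -8);  v_rel = (-10, -6),  |v_rel|² = 136
v_rel×d = (-10)·(-8) − (-6)·(-9) = 26
since m = R²·136 − 26²:  R² = (676 + 12924) / 136 = 100
R = √100 = 10  ⇒  r_B = 10 − 6 = 4

rB=4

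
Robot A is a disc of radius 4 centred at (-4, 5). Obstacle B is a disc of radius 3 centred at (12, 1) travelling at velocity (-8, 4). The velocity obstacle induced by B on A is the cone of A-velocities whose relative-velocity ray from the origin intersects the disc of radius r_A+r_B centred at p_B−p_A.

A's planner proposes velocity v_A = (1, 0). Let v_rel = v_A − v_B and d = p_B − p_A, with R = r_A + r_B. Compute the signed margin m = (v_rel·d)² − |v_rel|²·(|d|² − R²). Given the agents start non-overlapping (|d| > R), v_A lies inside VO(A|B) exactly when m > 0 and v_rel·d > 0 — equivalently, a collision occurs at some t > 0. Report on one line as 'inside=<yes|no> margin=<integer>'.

d = (16, -4),  |d|² = 272;  R = 4+3 = 7,  c = 272−7² = 223
v_rel = (9, -4),  |v_rel|² = 97;  v_rel·d = (9)·(16) + (-4)·(-4) = 160
97·t² − 320·t + 223 = 0  ⇒  m = 160² − 97·223 = 3969
m = 3969 > 0,  v_rel·d = 160 > 0  ⇒  inside

inside=yes margin=3969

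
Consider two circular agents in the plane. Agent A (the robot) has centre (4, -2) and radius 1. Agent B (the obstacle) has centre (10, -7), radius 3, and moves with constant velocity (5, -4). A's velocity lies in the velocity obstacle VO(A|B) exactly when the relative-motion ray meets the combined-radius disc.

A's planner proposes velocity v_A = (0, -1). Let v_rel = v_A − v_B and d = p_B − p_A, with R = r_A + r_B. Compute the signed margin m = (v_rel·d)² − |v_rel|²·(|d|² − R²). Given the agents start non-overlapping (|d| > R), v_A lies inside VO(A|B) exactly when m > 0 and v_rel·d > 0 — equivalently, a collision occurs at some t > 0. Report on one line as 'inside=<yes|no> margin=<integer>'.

d = (6, -5),  |d|² = 61;  R = 1+3 = 4,  c = 61−4² = 45
v_rel = (-5, 3),  |v_rel|² = 34;  v_rel·d = (-5)·(6) + (3)·(-5) = -45
34·t² + 90·t + 45 = 0  ⇒  m = (-45)² − 34·45 = 495
m = 495 > 0,  v_rel·d = -45 < 0  ⇒  outside

inside=no margin=495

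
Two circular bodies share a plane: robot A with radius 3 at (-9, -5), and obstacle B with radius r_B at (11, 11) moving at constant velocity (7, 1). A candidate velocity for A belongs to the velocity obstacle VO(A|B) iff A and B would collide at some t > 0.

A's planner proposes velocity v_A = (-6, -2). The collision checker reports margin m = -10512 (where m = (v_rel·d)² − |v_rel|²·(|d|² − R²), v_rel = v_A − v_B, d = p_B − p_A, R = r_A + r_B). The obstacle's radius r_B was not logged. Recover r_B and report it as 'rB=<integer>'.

m = -10512
d = (20, 16);  v_rel = (-13, -3),  |v_rel|² = 178
v_rel×d = (-13)·(16) − (-3)·(20) = -148
since m = R²·178 − (-148)²:  R² = (21904 + -10512) / 178 = 64
R = √64 = 8  ⇒  r_B = 8 − 3 = 5

rB=5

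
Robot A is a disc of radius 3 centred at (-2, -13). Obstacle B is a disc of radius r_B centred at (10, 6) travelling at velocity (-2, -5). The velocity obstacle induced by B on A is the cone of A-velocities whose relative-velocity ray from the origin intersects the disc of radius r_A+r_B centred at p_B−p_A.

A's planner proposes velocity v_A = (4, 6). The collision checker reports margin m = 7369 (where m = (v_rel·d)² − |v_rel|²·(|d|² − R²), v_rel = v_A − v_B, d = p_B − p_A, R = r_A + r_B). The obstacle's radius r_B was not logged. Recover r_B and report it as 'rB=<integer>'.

m = 7369
d = (12, 19);  v_rel = (6, 11),  |v_rel|² = 157
v_rel×d = (6)·(19) − (11)·(12) = -18
since m = R²·157 − (-18)²:  R² = (324 + 7369) / 157 = 49
R = √49 = 7  ⇒  r_B = 7 − 3 = 4

rB=4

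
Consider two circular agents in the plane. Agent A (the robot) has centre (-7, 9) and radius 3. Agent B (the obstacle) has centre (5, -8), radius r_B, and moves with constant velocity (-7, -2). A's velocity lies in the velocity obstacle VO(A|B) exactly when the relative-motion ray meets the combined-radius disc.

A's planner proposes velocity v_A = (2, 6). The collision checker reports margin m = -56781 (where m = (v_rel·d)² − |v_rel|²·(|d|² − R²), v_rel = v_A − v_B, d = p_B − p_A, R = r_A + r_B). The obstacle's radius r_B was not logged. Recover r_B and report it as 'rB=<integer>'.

m = -56781
d = (12, -17);  v_rel = (9, 8),  |v_rel|² = 145
v_rel×d = (9)·(-17) − (8)·(12) = -249
since m = R²·145 − (-249)²:  R² = (62001 + -56781) / 145 = 36
R = √36 = 6  ⇒  r_B = 6 − 3 = 3

rB=3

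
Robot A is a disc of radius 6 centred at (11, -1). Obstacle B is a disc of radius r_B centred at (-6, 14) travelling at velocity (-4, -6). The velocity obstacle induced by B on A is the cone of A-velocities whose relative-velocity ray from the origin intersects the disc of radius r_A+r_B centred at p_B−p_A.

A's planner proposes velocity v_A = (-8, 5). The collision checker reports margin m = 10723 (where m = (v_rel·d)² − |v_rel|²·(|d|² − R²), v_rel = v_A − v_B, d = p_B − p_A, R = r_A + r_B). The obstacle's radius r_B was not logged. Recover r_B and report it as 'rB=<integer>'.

m = 10723
d = (-17, 15);  v_rel = (-4, 11),  |v_rel|² = 137
v_rel×d = (-4)·(15) − (11)·(-17) = 127
since m = R²·137 − 127²:  R² = (16129 + 10723) / 137 = 196
R = √196 = 14  ⇒  r_B = 14 − 6 = 8

rB=8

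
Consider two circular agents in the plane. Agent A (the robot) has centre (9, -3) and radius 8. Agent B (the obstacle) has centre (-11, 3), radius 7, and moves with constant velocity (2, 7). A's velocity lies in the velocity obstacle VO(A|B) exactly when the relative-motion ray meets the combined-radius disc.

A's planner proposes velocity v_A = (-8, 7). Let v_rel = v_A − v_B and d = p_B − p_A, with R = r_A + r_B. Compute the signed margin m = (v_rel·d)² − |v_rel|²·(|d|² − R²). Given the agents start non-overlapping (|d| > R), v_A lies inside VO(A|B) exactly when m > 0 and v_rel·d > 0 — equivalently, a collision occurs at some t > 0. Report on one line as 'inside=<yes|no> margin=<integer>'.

d = (-20, 6),  |d|² = 436;  R = 8+7 = 15,  c = 436−15² = 211
v_rel = (-10, 0),  |v_rel|² = 100;  v_rel·d = (-10)·(-20) + (0)·(6) = 200
100·t² − 400·t + 211 = 0  ⇒  m = 200² − 100·211 = 18900
m = 18900 > 0,  v_rel·d = 200 > 0  ⇒  inside

inside=yes margin=18900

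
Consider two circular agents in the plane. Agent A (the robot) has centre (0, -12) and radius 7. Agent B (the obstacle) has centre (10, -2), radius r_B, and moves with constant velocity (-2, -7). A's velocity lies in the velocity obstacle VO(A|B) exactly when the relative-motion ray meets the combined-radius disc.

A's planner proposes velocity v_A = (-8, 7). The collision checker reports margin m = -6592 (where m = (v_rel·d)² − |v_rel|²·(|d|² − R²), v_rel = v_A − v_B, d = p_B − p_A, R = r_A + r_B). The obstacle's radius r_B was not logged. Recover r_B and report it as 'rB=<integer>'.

m = -6592
d = (10, 10);  v_rel = (-6, 14),  |v_rel|² = 232
v_rel×d = (-6)·(10) − (14)·(10) = -200
since m = R²·232 − (-200)²:  R² = (40000 + -6592) / 232 = 144
R = √144 = 12  ⇒  r_B = 12 − 7 = 5

rB=5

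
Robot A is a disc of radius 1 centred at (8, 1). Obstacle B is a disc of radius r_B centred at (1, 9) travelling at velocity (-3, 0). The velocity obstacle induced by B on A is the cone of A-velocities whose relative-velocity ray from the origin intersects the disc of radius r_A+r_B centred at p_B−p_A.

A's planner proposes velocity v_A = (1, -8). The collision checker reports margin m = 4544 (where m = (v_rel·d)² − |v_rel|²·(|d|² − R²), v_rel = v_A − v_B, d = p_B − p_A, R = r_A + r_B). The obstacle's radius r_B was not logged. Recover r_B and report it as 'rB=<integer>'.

m = 4544
d = (-7, 8);  v_rel = (4, -8),  |v_rel|² = 80
v_rel×d = (4)·(8) − (-8)·(-7) = -24
since m = R²·80 − (-24)²:  R² = (576 + 4544) / 80 = 64
R = √64 = 8  ⇒  r_B = 8 − 1 = 7

rB=7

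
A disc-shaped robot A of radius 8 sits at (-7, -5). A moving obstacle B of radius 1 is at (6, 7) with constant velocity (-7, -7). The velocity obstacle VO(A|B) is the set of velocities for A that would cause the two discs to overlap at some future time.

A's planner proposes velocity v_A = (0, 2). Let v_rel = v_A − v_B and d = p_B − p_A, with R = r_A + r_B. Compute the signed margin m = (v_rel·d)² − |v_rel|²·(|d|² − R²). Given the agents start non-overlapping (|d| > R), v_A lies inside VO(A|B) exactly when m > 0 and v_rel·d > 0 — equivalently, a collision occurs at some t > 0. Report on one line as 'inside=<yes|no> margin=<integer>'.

d = (13, 12),  |d|² = 313;  R = 8+1 = 9,  c = 313−9² = 232
v_rel = (7, 9),  |v_rel|² = 130;  v_rel·d = (7)·(13) + (9)·(12) = 199
130·t² − 398·t + 232 = 0  ⇒  m = 199² − 130·232 = 9441
m = 9441 > 0,  v_rel·d = 199 > 0  ⇒  inside

inside=yes margin=9441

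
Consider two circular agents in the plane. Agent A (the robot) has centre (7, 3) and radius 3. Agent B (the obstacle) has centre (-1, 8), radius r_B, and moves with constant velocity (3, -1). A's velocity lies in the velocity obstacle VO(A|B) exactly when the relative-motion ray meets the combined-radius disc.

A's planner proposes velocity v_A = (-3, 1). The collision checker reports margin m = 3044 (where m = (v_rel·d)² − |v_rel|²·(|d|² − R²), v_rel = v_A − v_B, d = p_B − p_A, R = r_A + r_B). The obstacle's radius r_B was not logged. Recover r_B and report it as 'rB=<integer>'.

m = 3044
d = (-8, 5);  v_rel = (-6, 2),  |v_rel|² = 40
v_rel×d = (-6)·(5) − (2)·(-8) = -14
since m = R²·40 − (-14)²:  R² = (196 + 3044) / 40 = 81
R = √81 = 9  ⇒  r_B = 9 − 3 = 6

rB=6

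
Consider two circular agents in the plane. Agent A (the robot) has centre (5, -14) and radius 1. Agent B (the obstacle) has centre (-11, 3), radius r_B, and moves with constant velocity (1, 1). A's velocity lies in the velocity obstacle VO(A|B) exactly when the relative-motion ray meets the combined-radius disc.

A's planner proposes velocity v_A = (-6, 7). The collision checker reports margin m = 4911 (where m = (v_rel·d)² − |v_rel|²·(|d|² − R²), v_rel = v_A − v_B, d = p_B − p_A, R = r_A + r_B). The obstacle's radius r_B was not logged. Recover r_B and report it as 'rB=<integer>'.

m = 4911
d = (-16, 17);  v_rel = (-7, 6),  |v_rel|² = 85
v_rel×d = (-7)·(17) − (6)·(-16) = -23
since m = R²·85 − (-23)²:  R² = (529 + 4911) / 85 = 64
R = √64 = 8  ⇒  r_B = 8 − 1 = 7

rB=7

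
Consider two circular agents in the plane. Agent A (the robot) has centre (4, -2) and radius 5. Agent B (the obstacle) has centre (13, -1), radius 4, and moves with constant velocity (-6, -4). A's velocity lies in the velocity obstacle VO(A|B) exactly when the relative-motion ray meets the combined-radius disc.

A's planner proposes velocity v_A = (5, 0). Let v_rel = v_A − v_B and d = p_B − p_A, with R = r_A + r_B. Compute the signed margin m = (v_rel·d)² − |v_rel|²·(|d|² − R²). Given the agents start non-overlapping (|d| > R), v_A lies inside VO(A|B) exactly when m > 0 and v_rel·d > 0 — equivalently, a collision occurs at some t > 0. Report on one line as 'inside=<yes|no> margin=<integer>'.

d = (9, 1),  |d|² = 82;  R = 5+4 = 9,  c = 82−9² = 1
v_rel = (11, 4),  |v_rel|² = 137;  v_rel·d = (11)·(9) + (4)·(1) = 103
137·t² − 206·t + 1 = 0  ⇒  m = 103² − 137·1 = 10472
m = 10472 > 0,  v_rel·d = 103 > 0  ⇒  inside

inside=yes margin=10472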